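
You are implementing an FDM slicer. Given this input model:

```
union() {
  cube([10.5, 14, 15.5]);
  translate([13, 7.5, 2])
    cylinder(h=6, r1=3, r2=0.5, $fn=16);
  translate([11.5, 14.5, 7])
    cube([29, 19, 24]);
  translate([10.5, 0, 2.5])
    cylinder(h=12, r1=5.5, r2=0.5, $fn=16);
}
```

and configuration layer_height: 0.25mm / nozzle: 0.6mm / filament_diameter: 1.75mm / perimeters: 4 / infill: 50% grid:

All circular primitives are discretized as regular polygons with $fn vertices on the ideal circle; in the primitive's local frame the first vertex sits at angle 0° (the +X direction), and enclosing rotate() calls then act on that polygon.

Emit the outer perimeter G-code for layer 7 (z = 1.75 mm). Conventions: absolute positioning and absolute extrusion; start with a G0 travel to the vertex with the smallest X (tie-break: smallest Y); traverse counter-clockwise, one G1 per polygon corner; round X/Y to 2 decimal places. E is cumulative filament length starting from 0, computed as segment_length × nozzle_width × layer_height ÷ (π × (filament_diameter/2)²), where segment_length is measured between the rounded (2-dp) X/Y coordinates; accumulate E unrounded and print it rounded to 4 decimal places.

At z = 1.75 mm: the 10.5×14 cube contributes its full rectangle; the cone at (13, 7.5) does not reach this height (z outside [2, 8]); the cube at (11.5, 14.5) is not intersected at this z (z outside [7, 31]); the cone at (10.5, 0) is not intersected at this z (z outside [2.5, 14.5]); Combining (union): only the 10.5×14 cube is present, so the union is just that shape — 1 connected region. The outline is a single polygon with 4 vertices. Extrusion per mm of travel: 0.6 × 0.25 / (π × 0.875²) = 0.062363. Accumulating E over each segment gives final E = 3.0558.

G0 X0.00 Y0.00 Z1.75
G1 X10.50 Y0.00 E0.6548
G1 X10.50 Y14.00 E1.5279
G1 X0.00 Y14.00 E2.1827
G1 X0.00 Y0.00 E3.0558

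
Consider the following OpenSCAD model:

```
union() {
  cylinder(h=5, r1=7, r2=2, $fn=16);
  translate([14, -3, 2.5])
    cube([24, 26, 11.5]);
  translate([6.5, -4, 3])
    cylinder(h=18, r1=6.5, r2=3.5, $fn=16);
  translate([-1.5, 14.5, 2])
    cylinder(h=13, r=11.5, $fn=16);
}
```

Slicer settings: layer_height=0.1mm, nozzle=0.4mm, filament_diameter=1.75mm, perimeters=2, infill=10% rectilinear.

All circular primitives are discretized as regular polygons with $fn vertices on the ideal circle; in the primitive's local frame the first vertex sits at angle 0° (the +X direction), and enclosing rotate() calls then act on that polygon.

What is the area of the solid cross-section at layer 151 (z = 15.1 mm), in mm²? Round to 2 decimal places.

61.54 mm²

At z = 15.1 mm: the cone is absent (z outside [0, 5]); the cube at (14, -3) is absent (z outside [2.5, 14]); the cone at (6.5, -4) (r1=6.5→r2=3.5) has section circumradius 4.483 here — a regular 16-gon (area = (16/2)·4.483²·sin(360°/16) = 61.54 mm²); the cylinder at (-1.5, 14.5) is not intersected at this z (z outside [2, 15]); Taking the union: only the cone at (6.5, -4) is present, so the union is just that shape — area = 61.54 mm². Overall, the cross-section is a single solid region. Net area = 61.54 mm².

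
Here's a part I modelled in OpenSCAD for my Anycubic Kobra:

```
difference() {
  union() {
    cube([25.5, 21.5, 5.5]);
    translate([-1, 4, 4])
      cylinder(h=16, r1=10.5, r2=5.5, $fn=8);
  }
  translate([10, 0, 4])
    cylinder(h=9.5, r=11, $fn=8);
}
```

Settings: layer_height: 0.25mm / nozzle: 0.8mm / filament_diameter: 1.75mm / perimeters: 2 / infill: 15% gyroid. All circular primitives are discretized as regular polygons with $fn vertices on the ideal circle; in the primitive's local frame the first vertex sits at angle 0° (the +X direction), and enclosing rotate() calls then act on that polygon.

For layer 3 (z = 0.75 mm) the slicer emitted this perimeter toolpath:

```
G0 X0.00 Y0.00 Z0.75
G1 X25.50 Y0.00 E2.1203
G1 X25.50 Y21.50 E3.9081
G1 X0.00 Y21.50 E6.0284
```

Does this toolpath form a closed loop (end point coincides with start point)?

no

Start point (G0): (0.00, 0.00). End point (last G1): the path does not return to the start — open.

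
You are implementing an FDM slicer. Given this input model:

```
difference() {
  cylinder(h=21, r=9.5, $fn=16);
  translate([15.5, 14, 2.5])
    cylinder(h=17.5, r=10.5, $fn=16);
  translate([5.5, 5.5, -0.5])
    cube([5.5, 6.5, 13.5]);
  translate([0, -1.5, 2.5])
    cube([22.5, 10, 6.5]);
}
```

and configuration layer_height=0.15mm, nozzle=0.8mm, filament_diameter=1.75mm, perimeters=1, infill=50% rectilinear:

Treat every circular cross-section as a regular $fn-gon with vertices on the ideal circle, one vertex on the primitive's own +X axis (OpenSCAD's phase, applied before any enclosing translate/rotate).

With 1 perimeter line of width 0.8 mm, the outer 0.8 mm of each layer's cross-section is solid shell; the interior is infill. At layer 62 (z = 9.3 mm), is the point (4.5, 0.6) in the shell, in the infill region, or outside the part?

infill

At z = 9.3 mm: the r=9.5 cylinder contributes a regular 16-gon of circumradius 9.5; the cylinder at (15.5, 14): section is a regular 16-gon, circumradius r=10.5; the cube at (5.5, 5.5) is present — its section is the full 5.5×6.5 rectangle; the cube at (0, -1.5) is absent (z outside [2.5, 9]); Taking the first minus the rest: starting from the r=9.5 cylinder, the r=10.5 cylinder at (15.5, 14) misses the remaining region (no effect); the 5.5×6.5 cube at (5.5, 5.5) partially overlaps it — only the 2.47 mm² overlap (of its 35.75 mm²) is removed, clipping the outline — 1 connected region. Overall, the cross-section is a single solid region. The nearest boundary edge runs (8.78, 3.64)→(9.50, 0.00); distance from the point to it = 4.79 mm. The point is inside the cross-section and 4.79 mm from the nearest boundary — more than the 0.8 mm shell width (1 × 0.8), so it's in the infill interior.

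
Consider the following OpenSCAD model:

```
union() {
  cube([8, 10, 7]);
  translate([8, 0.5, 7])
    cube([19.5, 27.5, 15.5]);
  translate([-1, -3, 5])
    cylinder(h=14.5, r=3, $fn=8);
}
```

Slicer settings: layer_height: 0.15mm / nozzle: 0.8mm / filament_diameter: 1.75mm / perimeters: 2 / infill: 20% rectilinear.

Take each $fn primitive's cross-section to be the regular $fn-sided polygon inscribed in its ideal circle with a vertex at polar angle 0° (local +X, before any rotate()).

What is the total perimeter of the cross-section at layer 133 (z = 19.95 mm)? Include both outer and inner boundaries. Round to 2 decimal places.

94.00 mm

At z = 19.95 mm: the cube does not reach this height (z outside [0, 7]); the 19.5×27.5 cube at (8, 0.5) contributes its full rectangle (perimeter 94.00 mm); the cylinder at (-1, -3) does not reach this height (z outside [5, 19.5]); Taking the union: only the 19.5×27.5 cube at (8, 0.5) is present, so the union is just that shape — boundary = 94.00 mm. Overall, the cross-section is a single solid region. Total boundary length (outer) = 94.00 mm.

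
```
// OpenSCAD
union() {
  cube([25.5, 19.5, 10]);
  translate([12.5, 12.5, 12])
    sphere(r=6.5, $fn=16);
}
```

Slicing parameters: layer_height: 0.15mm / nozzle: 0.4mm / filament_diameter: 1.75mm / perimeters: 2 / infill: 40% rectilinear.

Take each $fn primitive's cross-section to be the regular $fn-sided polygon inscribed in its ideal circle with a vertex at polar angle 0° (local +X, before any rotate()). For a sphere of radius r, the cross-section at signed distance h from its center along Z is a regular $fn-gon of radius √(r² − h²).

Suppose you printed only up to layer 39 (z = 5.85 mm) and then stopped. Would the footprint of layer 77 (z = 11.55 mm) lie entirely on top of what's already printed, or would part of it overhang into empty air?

entirely on top

Compare the two slices. At z = 5.85: the cube (footprint 25.5×19.5) is included at this height (area 497.25 mm²); the r=6.5 sphere at (12.5, 12.5) slices to a regular 16-gon of circumradius 2.104 (√(r²−h²) with h=6.15 from center) (area = (16/2)·2.104²·sin(360°/16) = 13.55 mm²); Taking the union: the r=6.5 sphere at (12.5, 12.5) lies entirely inside the 25.5×19.5 cube, so the union is just the 25.5×19.5 cube — area = 497.25 mm². At z = 11.55: the cube does not reach this height (z outside [0, 10]); the sphere at (12.5, 12.5): section is a regular 16-gon, circumradius = √(r²−h²) = √(6.5²−0.45²) = 6.484 (area = (16/2)·6.484²·sin(360°/16) = 128.73 mm²); Combining (union): only the r=6.5 sphere at (12.5, 12.5) is present, so the union is just that shape — area = 128.73 mm². Checking containment: the cross-section at z = 11.55 is a subset of the cross-section at z = 5.85.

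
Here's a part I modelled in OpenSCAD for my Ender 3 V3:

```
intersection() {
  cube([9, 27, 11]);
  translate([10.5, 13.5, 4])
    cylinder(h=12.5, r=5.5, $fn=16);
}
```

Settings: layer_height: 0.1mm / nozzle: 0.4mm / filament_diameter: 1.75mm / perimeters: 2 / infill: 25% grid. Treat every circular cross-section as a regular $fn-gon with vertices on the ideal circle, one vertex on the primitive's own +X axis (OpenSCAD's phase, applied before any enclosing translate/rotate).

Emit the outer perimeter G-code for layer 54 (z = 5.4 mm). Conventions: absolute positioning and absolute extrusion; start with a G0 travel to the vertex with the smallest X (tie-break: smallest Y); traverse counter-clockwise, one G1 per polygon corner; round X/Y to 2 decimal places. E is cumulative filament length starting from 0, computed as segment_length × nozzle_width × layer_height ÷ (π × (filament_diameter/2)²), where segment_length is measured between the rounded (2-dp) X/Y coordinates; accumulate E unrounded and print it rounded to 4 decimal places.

G0 X5.00 Y13.50 Z5.40
G1 X5.42 Y11.40 E0.0356
G1 X6.61 Y9.61 E0.0714
G1 X8.40 Y8.42 E0.1071
G1 X9.00 Y8.30 E0.1173
G1 X9.00 Y18.70 E0.2902
G1 X8.40 Y18.58 E0.3004
G1 X6.61 Y17.39 E0.3362
G1 X5.42 Y15.60 E0.3719
G1 X5.00 Y13.50 E0.4075

At z = 5.4 mm: the 9×27 cube contributes its full rectangle; the r=5.5 cylinder at (10.5, 13.5) gives a regular 16-gon of circumradius 5.5 (constant along its height); Taking the intersection: the r=5.5 cylinder at (10.5, 13.5) partially overlaps the 9×27 cube; clipping to the common part keeps 30.25 mm² — 1 connected region. The outline is a single polygon with 9 vertices. Extrusion per mm of travel: 0.4 × 0.1 / (π × 0.875²) = 0.016630. Accumulating E over each segment gives final E = 0.4075.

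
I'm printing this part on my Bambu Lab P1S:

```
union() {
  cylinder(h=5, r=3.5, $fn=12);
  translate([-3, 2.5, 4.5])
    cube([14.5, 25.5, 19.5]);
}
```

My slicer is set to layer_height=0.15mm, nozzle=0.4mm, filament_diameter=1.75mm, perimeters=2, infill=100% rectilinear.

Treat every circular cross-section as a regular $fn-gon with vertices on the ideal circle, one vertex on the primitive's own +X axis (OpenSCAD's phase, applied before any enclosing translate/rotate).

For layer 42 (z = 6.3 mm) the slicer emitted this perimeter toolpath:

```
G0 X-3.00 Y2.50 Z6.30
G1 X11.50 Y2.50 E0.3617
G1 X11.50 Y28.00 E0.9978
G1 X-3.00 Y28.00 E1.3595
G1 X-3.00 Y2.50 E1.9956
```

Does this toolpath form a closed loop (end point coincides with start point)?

Start point (G0): (-3.00, 2.50). End point (last G1): the path returns to the start — closed.

yes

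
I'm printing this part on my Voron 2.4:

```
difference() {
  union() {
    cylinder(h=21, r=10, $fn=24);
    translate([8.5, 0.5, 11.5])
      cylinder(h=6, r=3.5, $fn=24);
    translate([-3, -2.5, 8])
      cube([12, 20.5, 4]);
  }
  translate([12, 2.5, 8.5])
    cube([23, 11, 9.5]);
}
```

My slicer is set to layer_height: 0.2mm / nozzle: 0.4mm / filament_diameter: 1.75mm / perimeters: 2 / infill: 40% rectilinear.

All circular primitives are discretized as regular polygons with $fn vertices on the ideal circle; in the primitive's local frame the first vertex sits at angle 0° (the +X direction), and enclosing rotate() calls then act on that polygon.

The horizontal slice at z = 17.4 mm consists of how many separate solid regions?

At z = 17.4 mm: the r=10 cylinder gives a regular 24-gon of circumradius 10 (constant along its height); the r=3.5 cylinder at (8.5, 0.5) contributes a regular 24-gon of circumradius 3.5; the cube at (-3, -2.5) does not reach this height (z outside [8, 12]); Combining (union): the regions partially overlap (shared area 27.48 mm²), so overlapping operands fuse into one piece — 1 connected region; the cube at (12, 2.5) is present — its section is the full 23×11 rectangle; Subtracting the remaining from the first: starting from that combined region, the 23×11 cube at (12, 2.5) misses the remaining region (no effect) — 1 connected region. The result has 1 disconnected region.

1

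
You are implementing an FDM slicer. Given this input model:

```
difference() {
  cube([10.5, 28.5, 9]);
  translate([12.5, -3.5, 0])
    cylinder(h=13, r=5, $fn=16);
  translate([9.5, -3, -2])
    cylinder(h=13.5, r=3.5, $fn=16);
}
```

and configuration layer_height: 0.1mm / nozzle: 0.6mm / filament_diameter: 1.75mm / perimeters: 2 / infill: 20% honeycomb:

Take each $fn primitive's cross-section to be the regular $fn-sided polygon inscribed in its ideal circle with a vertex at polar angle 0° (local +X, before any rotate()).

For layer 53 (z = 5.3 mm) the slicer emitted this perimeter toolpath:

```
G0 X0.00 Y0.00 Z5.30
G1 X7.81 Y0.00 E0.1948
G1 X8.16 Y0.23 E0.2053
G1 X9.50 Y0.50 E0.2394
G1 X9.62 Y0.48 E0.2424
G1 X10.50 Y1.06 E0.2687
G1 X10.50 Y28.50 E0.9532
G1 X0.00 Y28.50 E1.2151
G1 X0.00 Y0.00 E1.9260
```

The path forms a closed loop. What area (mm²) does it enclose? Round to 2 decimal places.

Apply the shoelace formula to the sequence of (X, Y) vertices; enclosed area = 297.98 mm².

297.98 mm²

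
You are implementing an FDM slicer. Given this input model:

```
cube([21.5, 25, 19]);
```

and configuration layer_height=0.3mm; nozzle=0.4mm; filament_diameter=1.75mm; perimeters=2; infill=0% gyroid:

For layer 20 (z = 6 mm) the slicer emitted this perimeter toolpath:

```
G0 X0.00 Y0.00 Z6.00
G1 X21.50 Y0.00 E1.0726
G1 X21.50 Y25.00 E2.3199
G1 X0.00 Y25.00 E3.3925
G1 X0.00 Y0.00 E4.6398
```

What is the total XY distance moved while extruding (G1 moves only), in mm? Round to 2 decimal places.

Sum the Euclidean lengths of each G1 segment: total = 93.00 mm.

93.00 mm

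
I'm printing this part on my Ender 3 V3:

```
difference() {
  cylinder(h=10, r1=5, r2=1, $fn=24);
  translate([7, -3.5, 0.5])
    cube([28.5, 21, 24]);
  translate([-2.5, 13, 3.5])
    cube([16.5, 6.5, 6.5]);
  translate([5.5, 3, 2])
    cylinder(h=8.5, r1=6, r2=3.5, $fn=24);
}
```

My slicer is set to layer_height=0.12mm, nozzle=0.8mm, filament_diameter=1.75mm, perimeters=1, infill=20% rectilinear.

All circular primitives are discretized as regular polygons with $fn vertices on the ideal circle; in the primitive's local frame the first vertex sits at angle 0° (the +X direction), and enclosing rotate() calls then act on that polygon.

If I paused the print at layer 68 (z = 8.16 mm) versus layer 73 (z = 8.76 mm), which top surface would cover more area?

Layer 68 (z = 8.16): the cone: at t=0.816 of its height the radius interpolates to r₁+(r₂−r₁)t = 1.736, giving a regular 24-gon of that circumradius (area = (24/2)·1.736²·sin(360°/24) = 9.36 mm²); the 28.5×21 cube at (7, -3.5) contributes its full rectangle (area 598.50 mm²); the 16.5×6.5 cube at (-2.5, 13) contributes its full rectangle (area 107.25 mm²); the cone at (5.5, 3) (r1=6→r2=3.5) has section circumradius 4.188 here — a regular 24-gon (area = (24/2)·4.188²·sin(360°/24) = 54.48 mm²); Subtracting the remaining from the first: starting from the cone (9.36 mm²), the 28.5×21 cube at (7, -3.5) misses the remaining region (no effect); the 16.5×6.5 cube at (-2.5, 13) misses the remaining region (no effect); the cone at (5.5, 3) misses the remaining region (no effect) — area = 9.36 mm². So its area = 9.36 mm². Layer 73 (z = 8.76): the cone contributes a regular 24-gon of circumradius 1.496 (interpolated between r1=5 and r2=1 at t=0.876) (area = (24/2)·1.496²·sin(360°/24) = 6.95 mm²); the 28.5×21 cube at (7, -3.5) contributes its full rectangle (area 598.50 mm²); the cube at (-2.5, 13) (footprint 16.5×6.5) is included at this height (area 107.25 mm²); the cone at (5.5, 3) contributes a regular 24-gon of circumradius 4.012 (interpolated between r1=6 and r2=3.5 at t=0.795) (area = (24/2)·4.012²·sin(360°/24) = 49.99 mm²); Subtracting the remaining from the first: starting from the cone (6.95 mm²), the 28.5×21 cube at (7, -3.5) misses the remaining region (no effect); the 16.5×6.5 cube at (-2.5, 13) misses the remaining region (no effect); the cone at (5.5, 3) misses the remaining region (no effect) — area = 6.95 mm². So its area = 6.95 mm². Layer 68 is larger (9.36 vs 6.95 mm²).

layer 68 (z = 8.16 mm)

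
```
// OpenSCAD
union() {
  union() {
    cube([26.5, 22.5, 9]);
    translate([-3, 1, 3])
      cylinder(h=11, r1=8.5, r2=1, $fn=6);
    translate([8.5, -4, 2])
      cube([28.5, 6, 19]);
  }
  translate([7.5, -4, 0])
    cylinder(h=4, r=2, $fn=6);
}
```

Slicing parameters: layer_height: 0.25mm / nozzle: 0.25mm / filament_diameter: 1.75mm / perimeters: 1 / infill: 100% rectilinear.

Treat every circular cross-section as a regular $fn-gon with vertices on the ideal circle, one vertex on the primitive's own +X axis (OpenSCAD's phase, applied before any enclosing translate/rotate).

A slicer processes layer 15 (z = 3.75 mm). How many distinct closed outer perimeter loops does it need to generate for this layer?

1

At z = 3.75 mm: the 26.5×22.5 cube contributes its full rectangle; the cone at (-3, 1): at t=0.068 of its height the radius interpolates to r₁+(r₂−r₁)t = 7.989, giving a regular 6-gon of that circumradius; the cube at (8.5, -4) (footprint 28.5×6) is included at this height; Merging all regions: the regions partially overlap (shared area 61.40 mm²), so overlapping operands fuse into one piece — 1 connected region; the cylinder at (7.5, -4): section is a regular 6-gon, circumradius r=2; Taking the union: the regions partially overlap (shared area 0.87 mm²), so overlapping operands fuse into one piece — 1 connected region. The result has 1 disconnected region.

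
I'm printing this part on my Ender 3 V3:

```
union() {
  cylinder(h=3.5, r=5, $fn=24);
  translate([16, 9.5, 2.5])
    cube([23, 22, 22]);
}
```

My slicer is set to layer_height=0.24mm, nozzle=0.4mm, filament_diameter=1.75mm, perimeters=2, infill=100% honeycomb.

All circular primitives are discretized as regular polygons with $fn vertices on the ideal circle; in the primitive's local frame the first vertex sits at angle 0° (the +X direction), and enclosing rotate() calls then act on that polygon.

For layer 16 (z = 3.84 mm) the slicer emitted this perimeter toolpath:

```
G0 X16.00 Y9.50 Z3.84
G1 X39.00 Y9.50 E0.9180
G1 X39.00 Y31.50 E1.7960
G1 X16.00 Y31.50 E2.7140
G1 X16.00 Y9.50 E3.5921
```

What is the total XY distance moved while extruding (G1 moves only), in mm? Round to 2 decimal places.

Sum the Euclidean lengths of each G1 segment: total = 90.00 mm.

90.00 mm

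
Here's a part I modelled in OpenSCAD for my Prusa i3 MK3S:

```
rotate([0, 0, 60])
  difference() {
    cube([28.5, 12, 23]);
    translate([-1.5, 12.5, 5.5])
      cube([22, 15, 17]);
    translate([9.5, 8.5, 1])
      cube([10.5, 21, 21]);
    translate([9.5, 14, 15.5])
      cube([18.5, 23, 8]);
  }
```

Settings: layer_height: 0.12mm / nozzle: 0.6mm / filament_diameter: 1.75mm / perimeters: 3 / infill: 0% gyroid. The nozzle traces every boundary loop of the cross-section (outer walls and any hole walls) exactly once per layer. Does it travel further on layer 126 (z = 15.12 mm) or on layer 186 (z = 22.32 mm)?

layer 126 (z = 15.12 mm)

Layer 126 (z = 15.12): the 28.5×12 cube contributes its full rectangle (perimeter 81.00 mm); the cube at (-1.5, 12.5) (footprint 22×15) is included at this height (perimeter 74.00 mm); the cube at (9.5, 8.5) (footprint 10.5×21) is included at this height (perimeter 63.00 mm); the cube at (9.5, 14) does not reach this height (z outside [15.5, 23.5]); After the difference (first − rest): starting from the 28.5×12 cube, the 22×15 cube at (-1.5, 12.5) misses the remaining region (no effect); the 10.5×21 cube at (9.5, 8.5) partially overlaps it — only the 36.75 mm² overlap (of its 220.50 mm²) is removed, clipping the outline — boundary = 88.00 mm; (whole slice rotated 60° about Z — lengths, areas and connectivity unchanged). So its perimeter = 88.00 mm. Layer 186 (z = 22.32): the cube (footprint 28.5×12) is included at this height (perimeter 81.00 mm); the 22×15 cube at (-1.5, 12.5) contributes its full rectangle (perimeter 74.00 mm); the cube at (9.5, 8.5) is not intersected at this z (z outside [1, 22]); the cube at (9.5, 14) is present — its section is the full 18.5×23 rectangle (perimeter 83.00 mm); After the difference (first − rest): starting from the 28.5×12 cube, the 22×15 cube at (-1.5, 12.5) misses the remaining region (no effect); the 18.5×23 cube at (9.5, 14) misses the remaining region (no effect) — boundary = 81.00 mm; (rotated 60° about Z; rotation is an isometry so areas/perimeters/island counts are preserved). So its perimeter = 81.00 mm. Layer 126 is larger (88.00 vs 81.00 mm).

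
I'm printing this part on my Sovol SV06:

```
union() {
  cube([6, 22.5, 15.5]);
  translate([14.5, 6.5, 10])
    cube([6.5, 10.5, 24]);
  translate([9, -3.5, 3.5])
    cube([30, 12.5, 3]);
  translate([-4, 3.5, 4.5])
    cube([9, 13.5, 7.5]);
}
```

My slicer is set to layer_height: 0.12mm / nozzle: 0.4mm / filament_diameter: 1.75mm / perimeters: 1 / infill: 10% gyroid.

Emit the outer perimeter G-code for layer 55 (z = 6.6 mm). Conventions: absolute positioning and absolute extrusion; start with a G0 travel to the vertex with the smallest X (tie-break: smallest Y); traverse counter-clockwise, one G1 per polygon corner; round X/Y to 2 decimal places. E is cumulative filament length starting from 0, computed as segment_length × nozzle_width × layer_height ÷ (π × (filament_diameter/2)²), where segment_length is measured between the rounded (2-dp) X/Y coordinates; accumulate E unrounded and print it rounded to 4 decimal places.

At z = 6.6 mm: the cube (footprint 6×22.5) is included at this height; the cube at (14.5, 6.5) does not reach this height (z outside [10, 34]); the cube at (9, -3.5) does not reach this height (z outside [3.5, 6.5]); the 9×13.5 cube at (-4, 3.5) contributes its full rectangle; Combining (union): the regions partially overlap (shared area 67.50 mm²), so overlapping operands fuse into one piece — 1 connected region. The outline is a single polygon with 8 vertices. Extrusion per mm of travel: 0.4 × 0.12 / (π × 0.875²) = 0.019956. Accumulating E over each segment gives final E = 1.2971.

G0 X-4.00 Y3.50 Z6.60
G1 X0.00 Y3.50 E0.0798
G1 X0.00 Y0.00 E0.1497
G1 X6.00 Y0.00 E0.2694
G1 X6.00 Y22.50 E0.7184
G1 X0.00 Y22.50 E0.8382
G1 X0.00 Y17.00 E0.9479
G1 X-4.00 Y17.00 E1.0277
G1 X-4.00 Y3.50 E1.2971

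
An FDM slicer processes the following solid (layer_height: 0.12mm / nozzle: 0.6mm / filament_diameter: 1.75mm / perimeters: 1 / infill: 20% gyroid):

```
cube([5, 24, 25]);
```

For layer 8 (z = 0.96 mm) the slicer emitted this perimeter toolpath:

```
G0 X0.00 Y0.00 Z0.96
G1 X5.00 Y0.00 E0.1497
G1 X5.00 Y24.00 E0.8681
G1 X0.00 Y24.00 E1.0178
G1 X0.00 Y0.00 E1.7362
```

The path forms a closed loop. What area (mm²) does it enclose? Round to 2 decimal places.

Apply the shoelace formula to the sequence of (X, Y) vertices; enclosed area = 120.00 mm².

120.00 mm²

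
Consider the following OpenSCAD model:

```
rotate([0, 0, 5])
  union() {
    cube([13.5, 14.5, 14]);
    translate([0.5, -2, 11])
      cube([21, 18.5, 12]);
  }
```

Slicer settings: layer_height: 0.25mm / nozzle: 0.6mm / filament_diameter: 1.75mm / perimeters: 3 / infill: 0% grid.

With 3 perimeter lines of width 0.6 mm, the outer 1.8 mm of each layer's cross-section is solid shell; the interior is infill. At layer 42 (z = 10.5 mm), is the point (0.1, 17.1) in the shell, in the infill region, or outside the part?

outside

At z = 10.5 mm: the cube (footprint 13.5×14.5) is included at this height; the cube at (0.5, -2) is not intersected at this z (z outside [11, 23]); Merging all regions: only the 13.5×14.5 cube is present, so the union is just that shape — 1 connected region; (rotated 5° about Z; rotation is an isometry so areas/perimeters/island counts are preserved). Overall, the cross-section is a single solid region. Undo the 5° rotation: the query point maps to (1.590, 17.026) in the un-rotated model frame. The nearest boundary edge runs (13.50, 14.50)→(0.00, 14.50); distance from the point to it = 2.53 mm. The point is not inside any of the regions above, so it lies outside the cross-section (2.53 mm from the nearest boundary).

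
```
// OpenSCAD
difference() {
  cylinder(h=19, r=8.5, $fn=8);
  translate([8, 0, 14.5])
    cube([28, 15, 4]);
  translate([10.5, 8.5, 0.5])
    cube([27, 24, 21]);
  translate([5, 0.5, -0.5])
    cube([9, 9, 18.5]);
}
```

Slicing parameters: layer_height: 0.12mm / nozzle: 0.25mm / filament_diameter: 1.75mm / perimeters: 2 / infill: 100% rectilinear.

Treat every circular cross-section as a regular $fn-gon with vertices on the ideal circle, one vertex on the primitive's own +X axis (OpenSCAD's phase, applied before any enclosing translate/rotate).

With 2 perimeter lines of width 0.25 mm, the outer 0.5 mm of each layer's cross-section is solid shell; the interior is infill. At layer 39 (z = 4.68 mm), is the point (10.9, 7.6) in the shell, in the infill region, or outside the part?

At z = 4.68 mm: the cylinder: section is a regular 8-gon, circumradius r=8.5; the cube at (8, 0) is absent (z outside [14.5, 18.5]); the cube at (10.5, 8.5) is present — its section is the full 27×24 rectangle; the cube at (5, 0.5) is present — its section is the full 9×9 rectangle; Subtracting the remaining from the first: starting from the r=8.5 cylinder, the 27×24 cube at (10.5, 8.5) misses the remaining region (no effect); the 9×9 cube at (5, 0.5) partially overlaps it — only the 12.07 mm² overlap (of its 81.00 mm²) is removed, clipping the outline — 1 connected region. Overall, the cross-section is a single solid region. The nearest boundary edge runs (0.00, 8.50)→(5.00, 6.43); distance from the point to it = 6.02 mm. The point is not inside any of the regions above, so it lies outside the cross-section (6.02 mm from the nearest boundary).

outside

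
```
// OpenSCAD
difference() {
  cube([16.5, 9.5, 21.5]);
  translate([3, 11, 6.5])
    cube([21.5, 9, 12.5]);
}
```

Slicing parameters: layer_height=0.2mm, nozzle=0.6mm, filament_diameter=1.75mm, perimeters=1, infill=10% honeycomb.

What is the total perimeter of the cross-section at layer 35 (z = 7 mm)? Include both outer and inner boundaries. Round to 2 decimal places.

At z = 7 mm: the cube is present — its section is the full 16.5×9.5 rectangle (perimeter 52.00 mm); the cube at (3, 11) (footprint 21.5×9) is included at this height (perimeter 61.00 mm); Subtracting the remaining from the first: starting from the 16.5×9.5 cube, the 21.5×9 cube at (3, 11) misses the remaining region (no effect) — boundary = 52.00 mm. Overall, the cross-section is a single solid region. Total boundary length (outer) = 52.00 mm.

52.00 mm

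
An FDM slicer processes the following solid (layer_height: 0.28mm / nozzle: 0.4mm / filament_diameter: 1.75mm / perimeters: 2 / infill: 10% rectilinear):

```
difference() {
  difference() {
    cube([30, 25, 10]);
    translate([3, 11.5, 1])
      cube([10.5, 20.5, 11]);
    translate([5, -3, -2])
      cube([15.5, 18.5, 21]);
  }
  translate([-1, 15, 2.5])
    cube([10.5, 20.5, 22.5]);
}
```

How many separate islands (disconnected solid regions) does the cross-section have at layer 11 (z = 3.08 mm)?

2

At z = 3.08 mm: the cube (footprint 30×25) is included at this height; the cube at (3, 11.5) is present — its section is the full 10.5×20.5 rectangle; the cube at (5, -3) (footprint 15.5×18.5) is included at this height; Subtracting the remaining from the first: starting from the 30×25 cube, the 10.5×20.5 cube at (3, 11.5) partially overlaps it — only the 141.75 mm² overlap (of its 215.25 mm²) is removed, clipping the outline; the 15.5×18.5 cube at (5, -3) partially overlaps it — only the 206.25 mm² overlap (of its 286.75 mm²) is removed, clipping the outline — 2 connected regions; the cube at (-1, 15) is present — its section is the full 10.5×20.5 rectangle; After the difference (first − rest): starting from the result so far, the 10.5×20.5 cube at (-1, 15) partially overlaps it — only the 30.00 mm² overlap (of its 215.25 mm²) is removed, clipping the outline — 2 connected regions. Overall, the cross-section has 2 separate islands. Island count = 2.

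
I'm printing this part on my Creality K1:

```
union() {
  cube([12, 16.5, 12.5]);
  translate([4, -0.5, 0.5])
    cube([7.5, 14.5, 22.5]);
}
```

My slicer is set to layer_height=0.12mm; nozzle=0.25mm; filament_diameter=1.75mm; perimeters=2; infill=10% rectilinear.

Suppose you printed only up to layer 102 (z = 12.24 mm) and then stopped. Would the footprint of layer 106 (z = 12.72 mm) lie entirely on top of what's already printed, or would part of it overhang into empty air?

entirely on top

Compare the two slices. At z = 12.24: the 12×16.5 cube contributes its full rectangle (area 198.00 mm²); the cube at (4, -0.5) (footprint 7.5×14.5) is included at this height (area 108.75 mm²); Merging all regions: the regions partially overlap — summed areas 306.75 mm² minus the doubly-counted overlap 105.00 mm² gives 201.75 mm² — area = 201.75 mm². At z = 12.72: the cube is absent (z outside [0, 12.5]); the 7.5×14.5 cube at (4, -0.5) contributes its full rectangle (area 108.75 mm²); Combining (union): only the 7.5×14.5 cube at (4, -0.5) is present, so the union is just that shape — area = 108.75 mm². Checking containment: the cross-section at z = 12.72 is a subset of the cross-section at z = 12.24.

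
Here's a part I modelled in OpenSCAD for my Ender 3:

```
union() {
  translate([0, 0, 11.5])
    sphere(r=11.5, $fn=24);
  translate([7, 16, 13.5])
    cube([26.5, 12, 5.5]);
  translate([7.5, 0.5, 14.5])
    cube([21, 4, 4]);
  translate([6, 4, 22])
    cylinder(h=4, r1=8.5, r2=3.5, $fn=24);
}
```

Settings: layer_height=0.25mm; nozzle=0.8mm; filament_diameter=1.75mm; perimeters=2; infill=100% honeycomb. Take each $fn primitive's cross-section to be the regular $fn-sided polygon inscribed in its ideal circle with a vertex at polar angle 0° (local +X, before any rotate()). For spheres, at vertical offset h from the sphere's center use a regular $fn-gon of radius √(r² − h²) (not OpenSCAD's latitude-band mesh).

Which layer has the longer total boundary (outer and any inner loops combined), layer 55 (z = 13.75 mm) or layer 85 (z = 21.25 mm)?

Layer 55 (z = 13.75): the r=11.5 sphere contributes a regular 24-gon of circumradius √(11.5²−2.25²) = 11.278 (perimeter = 2·24·11.278·sin(180°/24) = 70.66 mm); the 26.5×12 cube at (7, 16) contributes its full rectangle (perimeter 77.00 mm); the cube at (7.5, 0.5) is not intersected at this z (z outside [14.5, 18.5]); the cone at (6, 4) is absent (z outside [22, 26]); Taking the union: the 2 present regions are separate (no shared area or edge), so areas and boundary lengths simply add and each stays a separate island — boundary = 147.66 mm. So its perimeter = 147.66 mm. Layer 85 (z = 21.25): the r=11.5 sphere slices to a regular 24-gon of circumradius 6.098 (√(r²−h²) with h=9.75 from center) (perimeter = 2·24·6.098·sin(180°/24) = 38.21 mm); the cube at (7, 16) is absent (z outside [13.5, 19]); the cube at (7.5, 0.5) does not reach this height (z outside [14.5, 18.5]); the cone at (6, 4) does not reach this height (z outside [22, 26]); Combining (union): only the r=11.5 sphere is present, so the union is just that shape — boundary = 38.21 mm. So its perimeter = 38.21 mm. Layer 55 is larger (147.66 vs 38.21 mm).

layer 55 (z = 13.75 mm)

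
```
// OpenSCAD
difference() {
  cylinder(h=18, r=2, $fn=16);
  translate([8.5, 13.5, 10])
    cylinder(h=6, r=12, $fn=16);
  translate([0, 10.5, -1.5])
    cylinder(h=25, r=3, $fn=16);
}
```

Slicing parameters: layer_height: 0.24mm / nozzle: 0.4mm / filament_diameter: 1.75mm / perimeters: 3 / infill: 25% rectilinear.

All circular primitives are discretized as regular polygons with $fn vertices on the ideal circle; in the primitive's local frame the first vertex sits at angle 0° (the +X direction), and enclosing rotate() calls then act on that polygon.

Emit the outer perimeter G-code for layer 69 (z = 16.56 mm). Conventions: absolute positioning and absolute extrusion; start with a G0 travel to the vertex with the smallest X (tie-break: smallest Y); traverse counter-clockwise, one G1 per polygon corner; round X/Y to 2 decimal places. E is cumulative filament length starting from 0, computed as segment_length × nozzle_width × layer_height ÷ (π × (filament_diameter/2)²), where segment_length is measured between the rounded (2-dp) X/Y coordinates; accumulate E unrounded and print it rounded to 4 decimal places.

At z = 16.56 mm: the r=2 cylinder gives a regular 16-gon of circumradius 2 (constant along its height); the cylinder at (8.5, 13.5) is absent (z outside [10, 16]); the r=3 cylinder at (0, 10.5) gives a regular 16-gon of circumradius 3 (constant along its height); After the difference (first − rest): starting from the r=2 cylinder, the r=3 cylinder at (0, 10.5) misses the remaining region (no effect) — 1 connected region. The outline is a single polygon with 16 vertices. Extrusion per mm of travel: 0.4 × 0.24 / (π × 0.875²) = 0.039912. Accumulating E over each segment gives final E = 0.4985.

G0 X-2.00 Y0.00 Z16.56
G1 X-1.85 Y-0.77 E0.0313
G1 X-1.41 Y-1.41 E0.0623
G1 X-0.77 Y-1.85 E0.0933
G1 X0.00 Y-2.00 E0.1246
G1 X0.77 Y-1.85 E0.1559
G1 X1.41 Y-1.41 E0.1869
G1 X1.85 Y-0.77 E0.2179
G1 X2.00 Y0.00 E0.2492
G1 X1.85 Y0.77 E0.2805
G1 X1.41 Y1.41 E0.3115
G1 X0.77 Y1.85 E0.3425
G1 X0.00 Y2.00 E0.3738
G1 X-0.77 Y1.85 E0.4052
G1 X-1.41 Y1.41 E0.4362
G1 X-1.85 Y0.77 E0.4672
G1 X-2.00 Y0.00 E0.4985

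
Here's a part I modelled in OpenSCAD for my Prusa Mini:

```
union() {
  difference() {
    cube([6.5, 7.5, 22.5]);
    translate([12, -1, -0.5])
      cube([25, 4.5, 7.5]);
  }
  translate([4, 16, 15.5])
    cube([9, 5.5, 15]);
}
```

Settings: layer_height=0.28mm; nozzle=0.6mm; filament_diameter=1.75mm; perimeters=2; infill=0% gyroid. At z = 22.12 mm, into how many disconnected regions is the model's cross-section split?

At z = 22.12 mm: the 6.5×7.5 cube contributes its full rectangle; the cube at (12, -1) does not reach this height (z outside [-0.5, 7]); Subtracting the remaining from the first: none of the subtracted shapes is present at this height, so the 6.5×7.5 cube is unchanged — 1 connected region; the cube at (4, 16) (footprint 9×5.5) is included at this height; Merging all regions: the 2 present regions are separate (no shared area or edge), so areas and boundary lengths simply add and each stays a separate island — 2 connected regions. The result has 2 disconnected regions.

2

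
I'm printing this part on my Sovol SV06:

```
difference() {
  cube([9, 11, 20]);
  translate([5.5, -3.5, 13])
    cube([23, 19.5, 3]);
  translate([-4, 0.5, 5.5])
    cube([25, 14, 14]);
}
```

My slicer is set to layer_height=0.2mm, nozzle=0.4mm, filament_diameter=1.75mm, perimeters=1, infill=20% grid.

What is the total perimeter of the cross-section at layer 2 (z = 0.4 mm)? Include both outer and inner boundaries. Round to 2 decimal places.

40.00 mm

At z = 0.4 mm: the 9×11 cube contributes its full rectangle (perimeter 40.00 mm); the cube at (5.5, -3.5) does not reach this height (z outside [13, 16]); the cube at (-4, 0.5) is absent (z outside [5.5, 19.5]); Taking the first minus the rest: none of the subtracted shapes is present at this height, so the 9×11 cube is unchanged — boundary = 40.00 mm. Overall, the cross-section is a single solid region. Total boundary length (outer) = 40.00 mm.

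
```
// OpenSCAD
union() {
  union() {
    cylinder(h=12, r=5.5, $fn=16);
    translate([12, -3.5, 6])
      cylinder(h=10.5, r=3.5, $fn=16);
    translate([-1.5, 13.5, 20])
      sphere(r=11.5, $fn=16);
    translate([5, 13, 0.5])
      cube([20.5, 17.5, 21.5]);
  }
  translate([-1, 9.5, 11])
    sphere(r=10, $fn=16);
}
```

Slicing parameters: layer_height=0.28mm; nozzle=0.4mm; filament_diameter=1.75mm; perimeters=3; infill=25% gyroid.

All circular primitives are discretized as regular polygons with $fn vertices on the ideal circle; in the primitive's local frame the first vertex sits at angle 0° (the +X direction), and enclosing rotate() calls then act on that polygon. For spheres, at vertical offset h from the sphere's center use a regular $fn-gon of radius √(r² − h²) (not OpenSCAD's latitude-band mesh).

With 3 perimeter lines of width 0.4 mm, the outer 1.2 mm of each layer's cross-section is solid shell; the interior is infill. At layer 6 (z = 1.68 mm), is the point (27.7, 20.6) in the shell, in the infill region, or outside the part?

At z = 1.68 mm: the cylinder: section is a regular 16-gon, circumradius r=5.5; the cylinder at (12, -3.5) does not reach this height (z outside [6, 16.5]); the sphere at (-1.5, 13.5) is absent (|z−center|=18.320 > r=11.5); the 20.5×17.5 cube at (5, 13) contributes its full rectangle; Combining (union): the 2 present regions are separate (no shared area or edge), so areas and boundary lengths simply add and each stays a separate island — 2 connected regions; the sphere at (-1, 9.5): section is a regular 16-gon, circumradius = √(r²−h²) = √(10²−9.32²) = 3.625; Combining (union): the 2 present regions are separate (no shared area or edge), so areas and boundary lengths simply add and each stays a separate island — 3 connected regions. Overall, the cross-section has 3 separate islands. The nearest boundary edge runs (25.50, 30.50)→(25.50, 13.00); distance from the point to it = 2.20 mm. The point is not inside any of the regions above, so it lies outside the cross-section (2.20 mm from the nearest boundary).

outside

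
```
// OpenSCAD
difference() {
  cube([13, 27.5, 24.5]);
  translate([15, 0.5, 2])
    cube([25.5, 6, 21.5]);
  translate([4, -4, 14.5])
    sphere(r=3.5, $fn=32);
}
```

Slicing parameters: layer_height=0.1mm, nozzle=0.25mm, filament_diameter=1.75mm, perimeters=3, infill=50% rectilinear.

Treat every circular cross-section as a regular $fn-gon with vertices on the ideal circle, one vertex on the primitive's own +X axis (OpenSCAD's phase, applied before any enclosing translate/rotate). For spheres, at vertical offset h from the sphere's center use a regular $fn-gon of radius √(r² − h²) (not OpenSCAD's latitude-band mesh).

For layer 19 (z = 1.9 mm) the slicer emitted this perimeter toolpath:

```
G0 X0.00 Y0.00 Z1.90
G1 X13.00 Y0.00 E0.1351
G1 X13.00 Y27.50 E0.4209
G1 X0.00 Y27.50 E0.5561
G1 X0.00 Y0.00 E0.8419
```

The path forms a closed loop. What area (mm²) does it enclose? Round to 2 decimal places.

Apply the shoelace formula to the sequence of (X, Y) vertices; enclosed area = 357.50 mm².

357.50 mm²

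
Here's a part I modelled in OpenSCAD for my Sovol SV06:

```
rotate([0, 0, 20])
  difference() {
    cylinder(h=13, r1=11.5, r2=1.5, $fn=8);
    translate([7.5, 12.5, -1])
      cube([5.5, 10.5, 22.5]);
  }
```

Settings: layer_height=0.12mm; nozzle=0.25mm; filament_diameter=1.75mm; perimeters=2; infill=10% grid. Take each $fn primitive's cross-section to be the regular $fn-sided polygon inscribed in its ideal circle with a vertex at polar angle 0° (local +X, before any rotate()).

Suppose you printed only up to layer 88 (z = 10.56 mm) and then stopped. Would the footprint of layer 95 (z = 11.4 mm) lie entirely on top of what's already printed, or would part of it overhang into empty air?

entirely on top

Compare the two slices. At z = 10.56: the cone (r1=11.5→r2=1.5) has section circumradius 3.377 here — a regular 8-gon (area = (8/2)·3.377²·sin(360°/8) = 32.25 mm²); the cube at (7.5, 12.5) is present — its section is the full 5.5×10.5 rectangle (area 57.75 mm²); Subtracting the remaining from the first: starting from the cone (32.25 mm²), the 5.5×10.5 cube at (7.5, 12.5) misses the remaining region (no effect) — area = 32.25 mm²; (whole slice rotated 20° about Z — lengths, areas and connectivity unchanged). At z = 11.4: the cone: at t=0.877 of its height the radius interpolates to r₁+(r₂−r₁)t = 2.731, giving a regular 8-gon of that circumradius (area = (8/2)·2.731²·sin(360°/8) = 21.09 mm²); the cube at (7.5, 12.5) (footprint 5.5×10.5) is included at this height (area 57.75 mm²); After the difference (first − rest): starting from the cone (21.09 mm²), the 5.5×10.5 cube at (7.5, 12.5) misses the remaining region (no effect) — area = 21.09 mm²; (whole slice rotated 20° about Z — lengths, areas and connectivity unchanged). Checking containment: the cross-section at z = 11.4 is a subset of the cross-section at z = 10.56.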